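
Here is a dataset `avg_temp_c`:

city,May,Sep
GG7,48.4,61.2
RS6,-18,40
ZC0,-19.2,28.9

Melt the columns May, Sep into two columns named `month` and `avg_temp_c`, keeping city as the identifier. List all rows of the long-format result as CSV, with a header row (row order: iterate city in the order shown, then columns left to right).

Each (city, column) pair becomes one row: 3 × 2 = 6 rows.
For example, (GG7, May) → avg_temp_c=48.4.

city,month,avg_temp_c
GG7,May,48.4
GG7,Sep,61.2
RS6,May,-18
RS6,Sep,40
ZC0,May,-19.2
ZC0,Sep,28.9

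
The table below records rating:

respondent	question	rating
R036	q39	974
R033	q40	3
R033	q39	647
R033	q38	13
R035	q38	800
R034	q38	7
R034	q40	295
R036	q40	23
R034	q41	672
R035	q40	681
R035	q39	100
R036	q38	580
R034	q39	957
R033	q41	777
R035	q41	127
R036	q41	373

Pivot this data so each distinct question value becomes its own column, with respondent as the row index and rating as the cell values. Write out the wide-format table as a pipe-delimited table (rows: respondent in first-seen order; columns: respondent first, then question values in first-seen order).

Columns: respondent plus the 4 distinct question values (q39, q40, q38, q41).
For example, row R036 column q39 takes rating=974 from the long row (R036, q39).

| respondent | q39 | q40 | q38 | q41 |
| R036 | 974 | 23 | 580 | 373 |
| R033 | 647 | 3 | 13 | 777 |
| R035 | 100 | 681 | 800 | 127 |
| R034 | 957 | 295 | 7 | 672 |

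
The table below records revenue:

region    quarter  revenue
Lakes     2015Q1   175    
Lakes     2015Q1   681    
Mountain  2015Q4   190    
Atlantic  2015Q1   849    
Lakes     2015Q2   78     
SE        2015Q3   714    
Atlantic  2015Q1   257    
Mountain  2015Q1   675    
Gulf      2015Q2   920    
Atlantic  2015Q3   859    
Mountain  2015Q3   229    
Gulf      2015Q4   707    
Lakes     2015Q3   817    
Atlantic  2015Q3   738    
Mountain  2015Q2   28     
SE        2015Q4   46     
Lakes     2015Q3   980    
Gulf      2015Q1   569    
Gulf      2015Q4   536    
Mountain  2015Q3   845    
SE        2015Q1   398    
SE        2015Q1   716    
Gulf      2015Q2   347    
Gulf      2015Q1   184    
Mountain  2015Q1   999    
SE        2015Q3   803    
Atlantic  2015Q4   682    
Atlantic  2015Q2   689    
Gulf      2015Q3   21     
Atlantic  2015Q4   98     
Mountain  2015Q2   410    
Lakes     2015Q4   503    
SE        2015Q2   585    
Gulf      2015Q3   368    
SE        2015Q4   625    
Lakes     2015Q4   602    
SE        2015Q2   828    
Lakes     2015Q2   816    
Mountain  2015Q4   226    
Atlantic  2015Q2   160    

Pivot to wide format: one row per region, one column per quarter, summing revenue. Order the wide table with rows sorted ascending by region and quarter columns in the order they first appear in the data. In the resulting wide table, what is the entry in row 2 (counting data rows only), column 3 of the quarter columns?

With rows sorted ascending by region, row 2 is region=Gulf. quarter columns in first-appearance order: 2015Q1, 2015Q4, 2015Q2, 2015Q3; column 3 is 2015Q2.
Long rows with region=Gulf, quarter=2015Q2: 920 + 347 = 1267.

1267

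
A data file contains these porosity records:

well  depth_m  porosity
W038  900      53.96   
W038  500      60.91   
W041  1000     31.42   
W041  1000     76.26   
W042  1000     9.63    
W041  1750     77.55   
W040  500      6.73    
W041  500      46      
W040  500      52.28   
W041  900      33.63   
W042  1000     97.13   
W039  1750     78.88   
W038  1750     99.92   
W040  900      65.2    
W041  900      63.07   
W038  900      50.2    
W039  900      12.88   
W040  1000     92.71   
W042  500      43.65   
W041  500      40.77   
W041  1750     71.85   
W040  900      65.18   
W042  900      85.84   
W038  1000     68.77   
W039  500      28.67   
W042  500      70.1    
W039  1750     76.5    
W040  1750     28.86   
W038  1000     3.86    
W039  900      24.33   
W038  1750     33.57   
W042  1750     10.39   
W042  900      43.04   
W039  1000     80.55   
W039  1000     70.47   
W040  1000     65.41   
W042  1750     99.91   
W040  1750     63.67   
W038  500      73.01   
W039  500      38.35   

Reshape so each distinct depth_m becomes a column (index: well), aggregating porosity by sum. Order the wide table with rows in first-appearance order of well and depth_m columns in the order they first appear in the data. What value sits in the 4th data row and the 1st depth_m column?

With rows in first-appearance order of well, row 4 is well=W040. depth_m columns in first-appearance order: 900, 500, 1000, 1750; column 1 is 900.
Long rows with well=W040, depth_m=900: 65.2 + 65.18 = 130.38.

130.38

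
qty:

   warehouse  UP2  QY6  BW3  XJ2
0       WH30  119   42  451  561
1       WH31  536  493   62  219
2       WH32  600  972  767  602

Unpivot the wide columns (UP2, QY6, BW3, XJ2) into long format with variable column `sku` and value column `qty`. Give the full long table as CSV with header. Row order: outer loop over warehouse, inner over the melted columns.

Each (warehouse, column) pair becomes one row: 3 × 4 = 12 rows.
For example, (WH30, UP2) → qty=119.

warehouse,sku,qty
WH30,UP2,119
WH30,QY6,42
WH30,BW3,451
WH30,XJ2,561
WH31,UP2,536
WH31,QY6,493
WH31,BW3,62
WH31,XJ2,219
WH32,UP2,600
WH32,QY6,972
WH32,BW3,767
WH32,XJ2,602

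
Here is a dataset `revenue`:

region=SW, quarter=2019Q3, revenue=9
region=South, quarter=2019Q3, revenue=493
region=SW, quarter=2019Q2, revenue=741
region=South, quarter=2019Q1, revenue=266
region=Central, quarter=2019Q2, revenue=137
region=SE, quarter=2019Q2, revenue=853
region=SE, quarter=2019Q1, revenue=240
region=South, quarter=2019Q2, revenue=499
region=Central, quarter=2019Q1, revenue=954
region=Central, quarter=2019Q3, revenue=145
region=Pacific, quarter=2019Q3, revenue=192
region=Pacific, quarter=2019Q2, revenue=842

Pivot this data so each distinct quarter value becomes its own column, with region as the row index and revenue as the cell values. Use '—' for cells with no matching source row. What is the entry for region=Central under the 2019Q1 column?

The long row with region=Central, quarter=2019Q1 has revenue=954.

954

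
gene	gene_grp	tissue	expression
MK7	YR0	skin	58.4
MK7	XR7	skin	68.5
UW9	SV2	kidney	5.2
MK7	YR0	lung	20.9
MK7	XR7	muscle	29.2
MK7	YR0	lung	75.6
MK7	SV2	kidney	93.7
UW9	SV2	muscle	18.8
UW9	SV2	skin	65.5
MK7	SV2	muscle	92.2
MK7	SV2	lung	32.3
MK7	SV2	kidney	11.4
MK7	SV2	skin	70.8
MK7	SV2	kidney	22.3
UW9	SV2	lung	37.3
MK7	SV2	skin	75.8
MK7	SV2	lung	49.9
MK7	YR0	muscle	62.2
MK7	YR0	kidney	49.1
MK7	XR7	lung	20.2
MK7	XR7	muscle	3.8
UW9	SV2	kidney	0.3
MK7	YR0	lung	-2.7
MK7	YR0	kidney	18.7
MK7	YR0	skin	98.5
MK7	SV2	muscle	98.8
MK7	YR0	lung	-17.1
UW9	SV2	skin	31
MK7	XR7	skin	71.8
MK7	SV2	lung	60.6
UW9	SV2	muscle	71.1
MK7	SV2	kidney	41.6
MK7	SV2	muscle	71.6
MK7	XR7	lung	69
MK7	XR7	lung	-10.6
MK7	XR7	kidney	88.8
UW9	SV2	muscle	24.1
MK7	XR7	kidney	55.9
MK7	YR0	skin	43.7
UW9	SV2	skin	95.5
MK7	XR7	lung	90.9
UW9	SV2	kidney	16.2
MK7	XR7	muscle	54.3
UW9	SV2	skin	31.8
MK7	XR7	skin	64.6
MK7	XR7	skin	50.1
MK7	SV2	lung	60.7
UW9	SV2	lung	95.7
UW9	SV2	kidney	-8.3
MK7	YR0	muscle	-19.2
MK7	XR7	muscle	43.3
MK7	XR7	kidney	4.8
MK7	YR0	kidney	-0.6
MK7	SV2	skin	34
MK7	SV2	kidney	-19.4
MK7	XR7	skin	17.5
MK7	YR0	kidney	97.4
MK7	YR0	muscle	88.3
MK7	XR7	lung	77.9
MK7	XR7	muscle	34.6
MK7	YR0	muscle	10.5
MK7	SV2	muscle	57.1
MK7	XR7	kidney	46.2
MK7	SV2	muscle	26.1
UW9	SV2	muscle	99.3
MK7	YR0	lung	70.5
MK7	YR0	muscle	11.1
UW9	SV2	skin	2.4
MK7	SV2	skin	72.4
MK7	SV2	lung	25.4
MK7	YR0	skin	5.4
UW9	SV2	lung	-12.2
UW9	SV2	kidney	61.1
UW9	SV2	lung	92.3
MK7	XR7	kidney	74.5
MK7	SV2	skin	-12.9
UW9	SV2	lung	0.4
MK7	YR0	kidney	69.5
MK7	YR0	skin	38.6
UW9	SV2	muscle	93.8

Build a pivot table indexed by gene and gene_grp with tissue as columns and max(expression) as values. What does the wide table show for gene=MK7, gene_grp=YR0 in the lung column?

75.6

Rows with gene=MK7, gene_grp=YR0 and tissue=lung: expression values are 20.9, 75.6, -2.7, -17.1, 70.5.
max(20.9, 75.6, -2.7, -17.1, 70.5) = 75.6.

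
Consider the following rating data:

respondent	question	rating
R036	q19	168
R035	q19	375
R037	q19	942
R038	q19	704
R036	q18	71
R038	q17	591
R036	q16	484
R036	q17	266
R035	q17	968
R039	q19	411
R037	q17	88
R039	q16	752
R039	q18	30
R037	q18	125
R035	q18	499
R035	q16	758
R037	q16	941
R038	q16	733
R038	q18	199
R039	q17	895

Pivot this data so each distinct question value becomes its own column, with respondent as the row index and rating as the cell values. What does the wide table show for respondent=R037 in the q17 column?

88

Wide layout: rows indexed by respondent, columns are the 4 distinct question values (q19, q18, q17, q16).
Cell (respondent=R037, question=q17) draws from the long row where respondent=R037 and question=q17, which has rating=88.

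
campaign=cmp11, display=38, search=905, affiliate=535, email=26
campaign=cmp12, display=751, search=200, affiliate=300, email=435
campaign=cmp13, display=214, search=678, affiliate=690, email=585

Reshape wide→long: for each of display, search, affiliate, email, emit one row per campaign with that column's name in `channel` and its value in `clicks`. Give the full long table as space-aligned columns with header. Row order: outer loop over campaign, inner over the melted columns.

campaign  channel    clicks
cmp11     display    38    
cmp11     search     905   
cmp11     affiliate  535   
cmp11     email      26    
cmp12     display    751   
cmp12     search     200   
cmp12     affiliate  300   
cmp12     email      435   
cmp13     display    214   
cmp13     search     678   
cmp13     affiliate  690   
cmp13     email      585   

Each (campaign, column) pair becomes one row: 3 × 4 = 12 rows.
For example, (cmp11, display) → clicks=38.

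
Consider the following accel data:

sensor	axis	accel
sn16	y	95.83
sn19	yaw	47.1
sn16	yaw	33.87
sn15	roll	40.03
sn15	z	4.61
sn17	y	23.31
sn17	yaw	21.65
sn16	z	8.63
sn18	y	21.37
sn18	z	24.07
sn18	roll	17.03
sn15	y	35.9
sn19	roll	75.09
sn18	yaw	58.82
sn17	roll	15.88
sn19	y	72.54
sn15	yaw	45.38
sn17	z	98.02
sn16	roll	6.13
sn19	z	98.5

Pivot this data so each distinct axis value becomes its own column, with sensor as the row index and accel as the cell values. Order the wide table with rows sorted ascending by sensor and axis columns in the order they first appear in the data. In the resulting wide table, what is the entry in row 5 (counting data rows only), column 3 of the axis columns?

With rows sorted ascending by sensor, row 5 is sensor=sn19. axis columns in first-appearance order: y, yaw, roll, z; column 3 is roll.
Long rows with sensor=sn19, axis=roll: accel = 75.09.

75.09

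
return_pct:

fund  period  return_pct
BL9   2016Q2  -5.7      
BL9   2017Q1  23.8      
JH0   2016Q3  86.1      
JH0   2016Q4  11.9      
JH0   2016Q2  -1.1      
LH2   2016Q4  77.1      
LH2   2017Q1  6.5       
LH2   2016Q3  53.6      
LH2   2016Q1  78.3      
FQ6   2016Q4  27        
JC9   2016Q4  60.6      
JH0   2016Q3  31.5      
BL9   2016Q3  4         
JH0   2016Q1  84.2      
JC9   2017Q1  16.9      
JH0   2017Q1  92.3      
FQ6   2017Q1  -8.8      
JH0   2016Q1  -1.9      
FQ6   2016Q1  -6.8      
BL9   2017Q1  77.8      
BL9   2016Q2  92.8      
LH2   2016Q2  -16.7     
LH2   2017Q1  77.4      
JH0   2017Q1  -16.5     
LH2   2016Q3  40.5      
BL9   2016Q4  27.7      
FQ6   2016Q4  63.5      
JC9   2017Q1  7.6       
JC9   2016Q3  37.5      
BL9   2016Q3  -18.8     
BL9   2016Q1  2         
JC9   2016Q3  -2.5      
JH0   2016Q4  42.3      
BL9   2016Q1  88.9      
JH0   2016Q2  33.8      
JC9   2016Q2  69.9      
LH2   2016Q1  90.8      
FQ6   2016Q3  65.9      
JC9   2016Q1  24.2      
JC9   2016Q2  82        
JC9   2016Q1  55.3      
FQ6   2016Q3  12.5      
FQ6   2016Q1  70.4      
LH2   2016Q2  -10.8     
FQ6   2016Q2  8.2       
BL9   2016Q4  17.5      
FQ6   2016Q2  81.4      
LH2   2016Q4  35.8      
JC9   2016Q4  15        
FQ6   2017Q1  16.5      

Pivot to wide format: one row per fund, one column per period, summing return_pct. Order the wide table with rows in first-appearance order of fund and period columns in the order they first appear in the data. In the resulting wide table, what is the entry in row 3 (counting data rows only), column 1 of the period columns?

-27.5

With rows in first-appearance order of fund, row 3 is fund=LH2. period columns in first-appearance order: 2016Q2, 2017Q1, 2016Q3, 2016Q4, 2016Q1; column 1 is 2016Q2.
Long rows with fund=LH2, period=2016Q2: -16.7 + -10.8 = -27.5.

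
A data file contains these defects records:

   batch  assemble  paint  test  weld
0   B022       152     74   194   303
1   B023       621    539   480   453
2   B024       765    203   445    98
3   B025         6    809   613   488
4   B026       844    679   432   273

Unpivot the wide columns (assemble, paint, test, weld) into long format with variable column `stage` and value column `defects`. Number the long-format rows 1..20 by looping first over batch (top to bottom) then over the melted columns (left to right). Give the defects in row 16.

20 rows total (5 × 4). Row 16: index ⌊(16-1)/4⌋ = 3 into batch → B025; (16-1) mod 4 = 3 into the melted columns → weld.
So row 16 is (B025, weld, 488); defects = 488.

488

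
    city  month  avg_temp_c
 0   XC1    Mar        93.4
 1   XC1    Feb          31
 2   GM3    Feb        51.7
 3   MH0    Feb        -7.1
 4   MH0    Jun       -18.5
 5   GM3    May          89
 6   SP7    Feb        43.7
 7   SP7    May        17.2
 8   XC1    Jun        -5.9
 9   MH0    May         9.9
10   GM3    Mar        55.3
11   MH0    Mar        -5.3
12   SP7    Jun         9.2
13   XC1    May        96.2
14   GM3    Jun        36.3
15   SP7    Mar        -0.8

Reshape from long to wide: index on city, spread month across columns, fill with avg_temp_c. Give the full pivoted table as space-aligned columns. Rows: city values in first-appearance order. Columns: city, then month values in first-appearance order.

city  Mar   Feb   Jun    May 
XC1   93.4  31    -5.9   96.2
GM3   55.3  51.7  36.3   89  
MH0   -5.3  -7.1  -18.5  9.9 
SP7   -0.8  43.7  9.2    17.2

Columns: city plus the 4 distinct month values (Mar, Feb, Jun, May).
For example, row XC1 column Mar takes avg_temp_c=93.4 from the long row (XC1, Mar).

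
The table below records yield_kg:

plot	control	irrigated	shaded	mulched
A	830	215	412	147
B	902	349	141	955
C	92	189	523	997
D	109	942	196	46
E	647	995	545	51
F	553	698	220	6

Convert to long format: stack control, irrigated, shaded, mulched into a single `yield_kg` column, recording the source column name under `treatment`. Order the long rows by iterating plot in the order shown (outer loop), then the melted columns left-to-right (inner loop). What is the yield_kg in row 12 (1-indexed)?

24 rows total (6 × 4). Row 12: index ⌊(12-1)/4⌋ = 2 into plot → C; (12-1) mod 4 = 3 into the melted columns → mulched.
So row 12 is (C, mulched, 997); yield_kg = 997.

997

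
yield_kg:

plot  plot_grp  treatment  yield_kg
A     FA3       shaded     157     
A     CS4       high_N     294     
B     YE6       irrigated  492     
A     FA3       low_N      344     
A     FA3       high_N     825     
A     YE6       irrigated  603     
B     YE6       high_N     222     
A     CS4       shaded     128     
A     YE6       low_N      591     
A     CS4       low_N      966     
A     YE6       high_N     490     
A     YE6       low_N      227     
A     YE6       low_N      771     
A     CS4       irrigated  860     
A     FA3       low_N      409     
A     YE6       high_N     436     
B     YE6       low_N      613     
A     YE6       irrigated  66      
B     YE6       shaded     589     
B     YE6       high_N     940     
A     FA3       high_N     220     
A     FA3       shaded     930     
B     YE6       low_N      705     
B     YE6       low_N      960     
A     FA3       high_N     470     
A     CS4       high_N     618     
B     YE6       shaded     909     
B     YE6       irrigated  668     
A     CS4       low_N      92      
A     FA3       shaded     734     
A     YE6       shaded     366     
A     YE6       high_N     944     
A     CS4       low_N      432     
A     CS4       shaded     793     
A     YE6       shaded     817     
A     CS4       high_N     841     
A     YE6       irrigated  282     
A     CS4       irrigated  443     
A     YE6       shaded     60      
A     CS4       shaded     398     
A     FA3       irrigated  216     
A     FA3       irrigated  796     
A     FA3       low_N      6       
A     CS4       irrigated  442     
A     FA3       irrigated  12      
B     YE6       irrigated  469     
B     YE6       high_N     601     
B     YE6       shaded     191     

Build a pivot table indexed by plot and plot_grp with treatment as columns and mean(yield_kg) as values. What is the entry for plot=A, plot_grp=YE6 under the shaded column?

414.33

Rows with plot=A, plot_grp=YE6 and treatment=shaded: yield_kg values are 366, 817, 60.
(366 + 817 + 60) / 3 = 414.33.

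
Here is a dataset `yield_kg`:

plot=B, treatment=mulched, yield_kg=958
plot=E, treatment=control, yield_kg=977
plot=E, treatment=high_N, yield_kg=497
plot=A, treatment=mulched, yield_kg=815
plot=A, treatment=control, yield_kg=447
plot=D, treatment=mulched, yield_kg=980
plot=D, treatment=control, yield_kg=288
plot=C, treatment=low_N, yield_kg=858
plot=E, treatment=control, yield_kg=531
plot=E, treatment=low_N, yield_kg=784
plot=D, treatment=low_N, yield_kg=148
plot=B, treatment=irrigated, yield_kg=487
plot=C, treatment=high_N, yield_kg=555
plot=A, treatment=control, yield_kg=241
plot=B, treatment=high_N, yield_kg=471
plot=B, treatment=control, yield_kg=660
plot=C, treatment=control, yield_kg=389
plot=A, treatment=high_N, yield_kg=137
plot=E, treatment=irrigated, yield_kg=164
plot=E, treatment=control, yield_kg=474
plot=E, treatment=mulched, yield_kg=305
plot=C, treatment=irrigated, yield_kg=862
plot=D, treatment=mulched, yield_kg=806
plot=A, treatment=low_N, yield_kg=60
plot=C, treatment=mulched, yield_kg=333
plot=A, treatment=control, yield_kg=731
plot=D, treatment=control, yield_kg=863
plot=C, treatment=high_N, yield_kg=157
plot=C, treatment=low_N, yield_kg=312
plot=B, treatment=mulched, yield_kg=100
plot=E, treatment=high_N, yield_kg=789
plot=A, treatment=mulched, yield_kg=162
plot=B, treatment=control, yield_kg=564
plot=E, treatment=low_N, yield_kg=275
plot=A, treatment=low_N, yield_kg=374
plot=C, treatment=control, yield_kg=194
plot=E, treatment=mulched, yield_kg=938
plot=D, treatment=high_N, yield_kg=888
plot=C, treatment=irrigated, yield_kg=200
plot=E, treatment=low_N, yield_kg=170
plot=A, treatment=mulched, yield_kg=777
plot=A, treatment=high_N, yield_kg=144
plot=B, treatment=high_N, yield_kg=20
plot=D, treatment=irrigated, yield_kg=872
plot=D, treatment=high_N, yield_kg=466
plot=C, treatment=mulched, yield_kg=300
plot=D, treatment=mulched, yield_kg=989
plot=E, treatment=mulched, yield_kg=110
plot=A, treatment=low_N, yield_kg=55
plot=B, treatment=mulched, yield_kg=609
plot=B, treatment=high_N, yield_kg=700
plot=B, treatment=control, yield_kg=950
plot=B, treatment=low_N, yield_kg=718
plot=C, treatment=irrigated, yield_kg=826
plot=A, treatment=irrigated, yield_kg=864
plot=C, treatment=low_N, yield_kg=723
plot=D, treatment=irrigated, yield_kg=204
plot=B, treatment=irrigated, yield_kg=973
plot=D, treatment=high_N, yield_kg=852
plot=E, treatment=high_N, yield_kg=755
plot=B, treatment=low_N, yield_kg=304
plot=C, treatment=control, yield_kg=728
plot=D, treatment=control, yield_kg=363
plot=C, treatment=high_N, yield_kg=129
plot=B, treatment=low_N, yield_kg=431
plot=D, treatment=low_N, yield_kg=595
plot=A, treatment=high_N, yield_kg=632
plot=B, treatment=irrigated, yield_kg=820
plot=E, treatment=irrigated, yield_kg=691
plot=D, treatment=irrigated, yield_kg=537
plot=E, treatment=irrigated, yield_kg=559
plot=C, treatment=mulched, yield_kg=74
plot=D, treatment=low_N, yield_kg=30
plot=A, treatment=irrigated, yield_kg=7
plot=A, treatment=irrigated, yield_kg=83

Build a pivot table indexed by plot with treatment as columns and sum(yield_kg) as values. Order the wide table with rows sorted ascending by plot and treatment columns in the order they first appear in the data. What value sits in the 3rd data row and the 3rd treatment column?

With rows sorted ascending by plot, row 3 is plot=C. treatment columns in first-appearance order: mulched, control, high_N, low_N, irrigated; column 3 is high_N.
Long rows with plot=C, treatment=high_N: 555 + 157 + 129 = 841.

841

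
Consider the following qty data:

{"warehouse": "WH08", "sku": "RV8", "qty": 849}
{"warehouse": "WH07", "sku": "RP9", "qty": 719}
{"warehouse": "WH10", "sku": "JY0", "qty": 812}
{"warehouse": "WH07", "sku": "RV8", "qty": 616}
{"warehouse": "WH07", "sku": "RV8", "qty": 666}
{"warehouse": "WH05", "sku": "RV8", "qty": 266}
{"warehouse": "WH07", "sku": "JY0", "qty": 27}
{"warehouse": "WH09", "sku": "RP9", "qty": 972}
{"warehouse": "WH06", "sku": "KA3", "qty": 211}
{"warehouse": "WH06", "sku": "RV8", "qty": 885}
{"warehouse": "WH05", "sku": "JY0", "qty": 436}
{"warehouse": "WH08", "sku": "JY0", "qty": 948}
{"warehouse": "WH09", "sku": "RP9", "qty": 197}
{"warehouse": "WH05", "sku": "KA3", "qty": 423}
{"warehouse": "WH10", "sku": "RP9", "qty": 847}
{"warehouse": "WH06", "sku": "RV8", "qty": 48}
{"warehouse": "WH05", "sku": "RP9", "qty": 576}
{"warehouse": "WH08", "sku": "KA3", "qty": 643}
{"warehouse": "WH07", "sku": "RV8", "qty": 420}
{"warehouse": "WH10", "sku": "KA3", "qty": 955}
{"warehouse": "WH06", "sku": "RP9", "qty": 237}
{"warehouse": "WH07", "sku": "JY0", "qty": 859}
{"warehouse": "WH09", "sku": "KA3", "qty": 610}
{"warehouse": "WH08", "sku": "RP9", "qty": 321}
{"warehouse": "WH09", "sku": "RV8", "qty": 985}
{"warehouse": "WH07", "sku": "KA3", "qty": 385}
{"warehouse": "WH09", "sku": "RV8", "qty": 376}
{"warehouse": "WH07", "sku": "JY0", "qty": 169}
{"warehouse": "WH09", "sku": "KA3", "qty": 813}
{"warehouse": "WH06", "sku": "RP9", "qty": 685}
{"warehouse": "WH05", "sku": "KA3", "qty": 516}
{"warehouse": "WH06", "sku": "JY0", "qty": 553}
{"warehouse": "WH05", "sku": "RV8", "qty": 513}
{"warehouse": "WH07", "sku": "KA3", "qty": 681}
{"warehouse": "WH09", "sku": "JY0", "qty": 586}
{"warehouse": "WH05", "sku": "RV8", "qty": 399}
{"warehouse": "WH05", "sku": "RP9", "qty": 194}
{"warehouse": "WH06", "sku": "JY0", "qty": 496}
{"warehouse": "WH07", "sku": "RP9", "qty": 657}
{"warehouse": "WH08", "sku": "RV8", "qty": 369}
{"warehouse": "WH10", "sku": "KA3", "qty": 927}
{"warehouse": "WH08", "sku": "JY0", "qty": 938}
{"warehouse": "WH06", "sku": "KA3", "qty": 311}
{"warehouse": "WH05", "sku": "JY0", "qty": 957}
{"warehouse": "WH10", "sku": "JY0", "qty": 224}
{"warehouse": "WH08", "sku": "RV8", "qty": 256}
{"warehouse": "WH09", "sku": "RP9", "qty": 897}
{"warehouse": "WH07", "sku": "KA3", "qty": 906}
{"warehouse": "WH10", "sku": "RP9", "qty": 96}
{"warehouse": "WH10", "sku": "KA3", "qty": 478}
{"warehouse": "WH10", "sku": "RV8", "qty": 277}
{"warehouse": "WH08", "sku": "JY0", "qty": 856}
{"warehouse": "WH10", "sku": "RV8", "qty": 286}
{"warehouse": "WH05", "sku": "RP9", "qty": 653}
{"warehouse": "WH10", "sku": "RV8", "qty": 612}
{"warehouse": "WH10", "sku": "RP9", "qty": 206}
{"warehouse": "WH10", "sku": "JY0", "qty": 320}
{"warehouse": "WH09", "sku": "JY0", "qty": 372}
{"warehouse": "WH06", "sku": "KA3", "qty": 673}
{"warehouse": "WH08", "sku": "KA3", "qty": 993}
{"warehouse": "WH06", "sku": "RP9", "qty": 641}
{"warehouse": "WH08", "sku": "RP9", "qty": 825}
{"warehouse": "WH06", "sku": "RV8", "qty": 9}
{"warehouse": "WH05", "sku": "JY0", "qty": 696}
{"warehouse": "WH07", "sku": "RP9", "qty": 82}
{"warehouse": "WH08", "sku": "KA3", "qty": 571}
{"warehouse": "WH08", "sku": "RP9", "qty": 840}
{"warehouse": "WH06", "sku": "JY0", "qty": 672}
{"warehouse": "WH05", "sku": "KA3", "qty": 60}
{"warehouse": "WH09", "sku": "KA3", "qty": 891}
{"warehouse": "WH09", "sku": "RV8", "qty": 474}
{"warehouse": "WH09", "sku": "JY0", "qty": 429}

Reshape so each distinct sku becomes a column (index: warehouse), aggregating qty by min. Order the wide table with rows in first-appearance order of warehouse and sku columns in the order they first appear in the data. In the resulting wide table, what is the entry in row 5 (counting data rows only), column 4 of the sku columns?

With rows in first-appearance order of warehouse, row 5 is warehouse=WH09. sku columns in first-appearance order: RV8, RP9, JY0, KA3; column 4 is KA3.
Long rows with warehouse=WH09, sku=KA3: min(610, 813, 891) = 610.

610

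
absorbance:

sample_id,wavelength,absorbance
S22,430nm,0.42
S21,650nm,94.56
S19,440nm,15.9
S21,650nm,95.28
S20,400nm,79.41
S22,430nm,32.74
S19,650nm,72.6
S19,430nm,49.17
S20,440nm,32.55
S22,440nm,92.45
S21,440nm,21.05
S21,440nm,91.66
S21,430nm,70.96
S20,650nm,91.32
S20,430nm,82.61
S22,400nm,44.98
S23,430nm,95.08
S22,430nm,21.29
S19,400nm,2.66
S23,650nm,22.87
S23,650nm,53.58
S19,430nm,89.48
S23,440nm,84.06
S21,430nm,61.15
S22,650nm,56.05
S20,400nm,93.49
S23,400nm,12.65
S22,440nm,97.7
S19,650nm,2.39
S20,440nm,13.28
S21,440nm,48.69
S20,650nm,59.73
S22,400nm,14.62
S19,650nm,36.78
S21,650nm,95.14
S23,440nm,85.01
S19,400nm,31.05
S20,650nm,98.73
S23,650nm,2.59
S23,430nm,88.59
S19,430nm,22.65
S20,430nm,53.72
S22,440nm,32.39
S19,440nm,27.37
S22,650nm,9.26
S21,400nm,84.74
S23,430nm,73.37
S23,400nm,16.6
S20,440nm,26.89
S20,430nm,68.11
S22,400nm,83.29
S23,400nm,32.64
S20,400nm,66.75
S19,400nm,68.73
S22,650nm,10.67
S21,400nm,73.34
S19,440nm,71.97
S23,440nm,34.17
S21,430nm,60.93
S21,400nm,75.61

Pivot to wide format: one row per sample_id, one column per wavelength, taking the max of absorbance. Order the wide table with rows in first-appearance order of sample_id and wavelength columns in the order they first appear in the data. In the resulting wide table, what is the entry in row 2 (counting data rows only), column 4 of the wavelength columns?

With rows in first-appearance order of sample_id, row 2 is sample_id=S21. wavelength columns in first-appearance order: 430nm, 650nm, 440nm, 400nm; column 4 is 400nm.
Long rows with sample_id=S21, wavelength=400nm: max(84.74, 73.34, 75.61) = 84.74.

84.74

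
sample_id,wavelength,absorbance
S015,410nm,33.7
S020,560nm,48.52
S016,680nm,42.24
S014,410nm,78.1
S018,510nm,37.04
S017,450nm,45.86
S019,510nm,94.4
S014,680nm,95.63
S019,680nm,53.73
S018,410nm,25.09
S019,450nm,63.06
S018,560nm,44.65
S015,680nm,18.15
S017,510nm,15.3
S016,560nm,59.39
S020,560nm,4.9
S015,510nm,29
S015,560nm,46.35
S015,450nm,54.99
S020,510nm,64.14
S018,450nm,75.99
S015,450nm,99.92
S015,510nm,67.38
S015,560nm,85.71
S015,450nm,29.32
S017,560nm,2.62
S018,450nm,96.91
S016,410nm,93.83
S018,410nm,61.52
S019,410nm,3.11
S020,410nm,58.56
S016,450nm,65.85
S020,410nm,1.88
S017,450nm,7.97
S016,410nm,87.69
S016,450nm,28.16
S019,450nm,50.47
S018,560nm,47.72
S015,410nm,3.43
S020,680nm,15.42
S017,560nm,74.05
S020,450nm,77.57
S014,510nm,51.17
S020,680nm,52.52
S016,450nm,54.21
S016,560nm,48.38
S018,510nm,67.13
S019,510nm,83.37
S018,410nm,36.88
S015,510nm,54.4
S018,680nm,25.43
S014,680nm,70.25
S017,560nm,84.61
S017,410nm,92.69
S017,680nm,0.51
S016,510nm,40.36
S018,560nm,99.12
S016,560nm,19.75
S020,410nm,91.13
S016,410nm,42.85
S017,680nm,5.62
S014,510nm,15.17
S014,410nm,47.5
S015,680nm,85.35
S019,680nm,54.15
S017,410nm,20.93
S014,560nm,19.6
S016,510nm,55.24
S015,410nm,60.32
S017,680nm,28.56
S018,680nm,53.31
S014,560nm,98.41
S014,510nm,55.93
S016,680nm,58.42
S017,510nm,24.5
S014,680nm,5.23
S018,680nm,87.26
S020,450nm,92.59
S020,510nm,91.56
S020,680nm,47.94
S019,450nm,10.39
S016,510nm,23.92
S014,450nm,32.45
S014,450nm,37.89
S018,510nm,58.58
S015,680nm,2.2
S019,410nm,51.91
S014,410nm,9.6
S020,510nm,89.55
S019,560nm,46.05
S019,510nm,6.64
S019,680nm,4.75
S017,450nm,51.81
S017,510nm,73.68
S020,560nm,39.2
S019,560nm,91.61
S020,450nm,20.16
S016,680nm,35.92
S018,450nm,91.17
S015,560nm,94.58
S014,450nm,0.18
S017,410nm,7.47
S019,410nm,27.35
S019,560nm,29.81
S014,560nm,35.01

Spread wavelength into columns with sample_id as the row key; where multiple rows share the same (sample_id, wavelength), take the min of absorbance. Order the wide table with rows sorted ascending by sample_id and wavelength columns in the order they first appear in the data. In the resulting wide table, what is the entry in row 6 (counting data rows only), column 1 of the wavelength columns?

With rows sorted ascending by sample_id, row 6 is sample_id=S019. wavelength columns in first-appearance order: 410nm, 560nm, 680nm, 510nm, 450nm; column 1 is 410nm.
Long rows with sample_id=S019, wavelength=410nm: min(3.11, 51.91, 27.35) = 3.11.

3.11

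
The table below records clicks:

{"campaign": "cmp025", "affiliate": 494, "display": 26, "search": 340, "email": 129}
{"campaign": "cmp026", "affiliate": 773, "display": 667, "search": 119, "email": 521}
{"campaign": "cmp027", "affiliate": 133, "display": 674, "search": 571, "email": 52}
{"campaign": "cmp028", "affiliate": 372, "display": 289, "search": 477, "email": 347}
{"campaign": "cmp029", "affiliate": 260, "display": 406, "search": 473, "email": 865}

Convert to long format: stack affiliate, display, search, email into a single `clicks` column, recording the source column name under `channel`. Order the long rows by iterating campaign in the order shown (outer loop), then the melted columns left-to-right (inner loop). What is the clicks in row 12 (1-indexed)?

52

20 rows total (5 × 4). Row 12: index ⌊(12-1)/4⌋ = 2 into campaign → cmp027; (12-1) mod 4 = 3 into the melted columns → email.
So row 12 is (cmp027, email, 52); clicks = 52.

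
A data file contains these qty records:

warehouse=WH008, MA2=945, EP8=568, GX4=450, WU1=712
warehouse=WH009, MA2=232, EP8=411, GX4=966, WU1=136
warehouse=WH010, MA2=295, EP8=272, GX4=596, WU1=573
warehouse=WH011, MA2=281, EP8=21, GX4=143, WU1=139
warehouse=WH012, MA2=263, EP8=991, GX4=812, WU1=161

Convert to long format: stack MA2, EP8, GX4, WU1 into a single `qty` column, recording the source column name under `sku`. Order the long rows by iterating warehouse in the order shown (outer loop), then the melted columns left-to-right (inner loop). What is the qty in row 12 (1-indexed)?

573

20 rows total (5 × 4). Row 12: index ⌊(12-1)/4⌋ = 2 into warehouse → WH010; (12-1) mod 4 = 3 into the melted columns → WU1.
So row 12 is (WH010, WU1, 573); qty = 573.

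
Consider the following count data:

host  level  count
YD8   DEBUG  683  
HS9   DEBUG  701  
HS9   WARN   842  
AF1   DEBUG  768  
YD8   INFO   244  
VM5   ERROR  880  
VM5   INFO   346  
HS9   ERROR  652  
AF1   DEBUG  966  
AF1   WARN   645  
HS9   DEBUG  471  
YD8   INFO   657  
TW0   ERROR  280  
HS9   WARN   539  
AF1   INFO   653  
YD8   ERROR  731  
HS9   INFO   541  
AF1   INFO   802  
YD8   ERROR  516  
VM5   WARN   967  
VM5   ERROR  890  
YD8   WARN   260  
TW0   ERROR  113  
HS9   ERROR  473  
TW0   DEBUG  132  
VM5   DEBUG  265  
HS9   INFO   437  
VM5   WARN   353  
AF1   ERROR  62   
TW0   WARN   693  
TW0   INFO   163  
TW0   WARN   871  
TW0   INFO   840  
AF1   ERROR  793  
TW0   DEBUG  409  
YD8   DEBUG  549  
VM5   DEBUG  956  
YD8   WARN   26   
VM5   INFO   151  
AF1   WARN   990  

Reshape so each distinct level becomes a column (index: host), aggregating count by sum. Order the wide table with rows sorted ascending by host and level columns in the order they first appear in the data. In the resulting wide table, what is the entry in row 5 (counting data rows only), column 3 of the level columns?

With rows sorted ascending by host, row 5 is host=YD8. level columns in first-appearance order: DEBUG, WARN, INFO, ERROR; column 3 is INFO.
Long rows with host=YD8, level=INFO: 244 + 657 = 901.

901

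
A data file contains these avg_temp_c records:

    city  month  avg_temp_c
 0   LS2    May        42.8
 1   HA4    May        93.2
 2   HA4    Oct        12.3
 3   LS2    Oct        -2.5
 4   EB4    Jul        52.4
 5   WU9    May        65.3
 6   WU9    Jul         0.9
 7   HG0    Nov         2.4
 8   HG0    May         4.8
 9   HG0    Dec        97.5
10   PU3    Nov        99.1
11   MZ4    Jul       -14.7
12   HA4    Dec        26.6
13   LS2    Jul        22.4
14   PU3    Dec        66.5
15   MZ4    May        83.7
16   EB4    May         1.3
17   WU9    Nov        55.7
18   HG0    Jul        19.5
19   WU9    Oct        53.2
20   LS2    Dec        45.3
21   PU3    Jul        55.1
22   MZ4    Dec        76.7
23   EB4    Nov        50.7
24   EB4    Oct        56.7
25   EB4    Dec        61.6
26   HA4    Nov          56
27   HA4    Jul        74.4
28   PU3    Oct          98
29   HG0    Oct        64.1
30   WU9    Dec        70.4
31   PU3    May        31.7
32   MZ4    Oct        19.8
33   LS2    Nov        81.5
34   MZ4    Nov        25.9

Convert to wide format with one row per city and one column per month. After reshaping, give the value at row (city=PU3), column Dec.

Wide layout: rows indexed by city, columns are the 5 distinct month values (May, Oct, Jul, Nov, Dec).
Cell (city=PU3, month=Dec) draws from the long row where city=PU3 and month=Dec, which has avg_temp_c=66.5.

66.5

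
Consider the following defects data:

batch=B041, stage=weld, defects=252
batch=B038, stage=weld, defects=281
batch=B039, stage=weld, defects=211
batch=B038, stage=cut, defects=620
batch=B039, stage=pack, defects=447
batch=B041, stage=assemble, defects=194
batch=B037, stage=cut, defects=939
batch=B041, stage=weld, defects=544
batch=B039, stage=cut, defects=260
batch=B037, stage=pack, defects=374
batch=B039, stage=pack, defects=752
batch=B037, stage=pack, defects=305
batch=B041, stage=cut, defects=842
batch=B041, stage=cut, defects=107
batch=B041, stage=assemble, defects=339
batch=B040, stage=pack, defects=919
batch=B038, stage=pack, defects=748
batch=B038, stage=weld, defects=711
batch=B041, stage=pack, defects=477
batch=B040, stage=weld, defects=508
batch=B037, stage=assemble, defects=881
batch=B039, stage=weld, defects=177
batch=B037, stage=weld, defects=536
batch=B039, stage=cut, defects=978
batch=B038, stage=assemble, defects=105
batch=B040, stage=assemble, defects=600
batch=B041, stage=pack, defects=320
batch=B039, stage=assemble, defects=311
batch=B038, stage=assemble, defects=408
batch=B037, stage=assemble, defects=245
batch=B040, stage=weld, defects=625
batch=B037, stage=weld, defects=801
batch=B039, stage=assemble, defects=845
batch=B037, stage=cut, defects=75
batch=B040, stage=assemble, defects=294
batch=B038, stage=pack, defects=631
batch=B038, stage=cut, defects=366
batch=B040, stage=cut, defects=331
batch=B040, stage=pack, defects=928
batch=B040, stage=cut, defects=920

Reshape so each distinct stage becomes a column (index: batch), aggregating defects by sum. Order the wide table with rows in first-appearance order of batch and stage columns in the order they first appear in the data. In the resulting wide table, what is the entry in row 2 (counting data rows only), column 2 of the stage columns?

With rows in first-appearance order of batch, row 2 is batch=B038. stage columns in first-appearance order: weld, cut, pack, assemble; column 2 is cut.
Long rows with batch=B038, stage=cut: 620 + 366 = 986.

986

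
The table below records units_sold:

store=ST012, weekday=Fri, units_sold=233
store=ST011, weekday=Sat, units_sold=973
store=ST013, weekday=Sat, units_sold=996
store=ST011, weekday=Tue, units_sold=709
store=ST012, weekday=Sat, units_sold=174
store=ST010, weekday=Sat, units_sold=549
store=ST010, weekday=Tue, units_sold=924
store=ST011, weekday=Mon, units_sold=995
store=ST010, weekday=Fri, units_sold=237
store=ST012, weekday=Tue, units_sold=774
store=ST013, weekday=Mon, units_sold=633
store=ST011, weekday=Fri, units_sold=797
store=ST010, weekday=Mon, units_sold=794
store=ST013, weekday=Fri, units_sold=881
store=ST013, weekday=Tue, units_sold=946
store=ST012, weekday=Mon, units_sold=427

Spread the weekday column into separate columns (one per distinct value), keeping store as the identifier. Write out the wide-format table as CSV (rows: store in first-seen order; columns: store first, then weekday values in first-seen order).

Columns: store plus the 4 distinct weekday values (Fri, Sat, Tue, Mon).
For example, row ST012 column Fri takes units_sold=233 from the long row (ST012, Fri).

store,Fri,Sat,Tue,Mon
ST012,233,174,774,427
ST011,797,973,709,995
ST013,881,996,946,633
ST010,237,549,924,794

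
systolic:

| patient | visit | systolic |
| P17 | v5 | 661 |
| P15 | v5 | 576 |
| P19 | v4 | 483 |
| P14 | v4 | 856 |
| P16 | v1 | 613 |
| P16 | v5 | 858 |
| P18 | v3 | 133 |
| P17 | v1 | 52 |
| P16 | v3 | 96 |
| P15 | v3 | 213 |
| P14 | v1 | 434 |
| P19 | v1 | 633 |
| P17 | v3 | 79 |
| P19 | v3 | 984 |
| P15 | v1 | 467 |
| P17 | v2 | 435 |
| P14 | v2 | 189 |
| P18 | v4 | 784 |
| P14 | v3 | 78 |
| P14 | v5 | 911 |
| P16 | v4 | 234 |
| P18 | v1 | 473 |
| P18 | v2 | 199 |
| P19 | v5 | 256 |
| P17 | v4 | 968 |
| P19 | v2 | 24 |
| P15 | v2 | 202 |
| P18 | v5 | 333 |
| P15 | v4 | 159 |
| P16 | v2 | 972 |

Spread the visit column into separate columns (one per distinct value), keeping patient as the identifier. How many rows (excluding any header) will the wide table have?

6 distinct patient values → 6 rows.

6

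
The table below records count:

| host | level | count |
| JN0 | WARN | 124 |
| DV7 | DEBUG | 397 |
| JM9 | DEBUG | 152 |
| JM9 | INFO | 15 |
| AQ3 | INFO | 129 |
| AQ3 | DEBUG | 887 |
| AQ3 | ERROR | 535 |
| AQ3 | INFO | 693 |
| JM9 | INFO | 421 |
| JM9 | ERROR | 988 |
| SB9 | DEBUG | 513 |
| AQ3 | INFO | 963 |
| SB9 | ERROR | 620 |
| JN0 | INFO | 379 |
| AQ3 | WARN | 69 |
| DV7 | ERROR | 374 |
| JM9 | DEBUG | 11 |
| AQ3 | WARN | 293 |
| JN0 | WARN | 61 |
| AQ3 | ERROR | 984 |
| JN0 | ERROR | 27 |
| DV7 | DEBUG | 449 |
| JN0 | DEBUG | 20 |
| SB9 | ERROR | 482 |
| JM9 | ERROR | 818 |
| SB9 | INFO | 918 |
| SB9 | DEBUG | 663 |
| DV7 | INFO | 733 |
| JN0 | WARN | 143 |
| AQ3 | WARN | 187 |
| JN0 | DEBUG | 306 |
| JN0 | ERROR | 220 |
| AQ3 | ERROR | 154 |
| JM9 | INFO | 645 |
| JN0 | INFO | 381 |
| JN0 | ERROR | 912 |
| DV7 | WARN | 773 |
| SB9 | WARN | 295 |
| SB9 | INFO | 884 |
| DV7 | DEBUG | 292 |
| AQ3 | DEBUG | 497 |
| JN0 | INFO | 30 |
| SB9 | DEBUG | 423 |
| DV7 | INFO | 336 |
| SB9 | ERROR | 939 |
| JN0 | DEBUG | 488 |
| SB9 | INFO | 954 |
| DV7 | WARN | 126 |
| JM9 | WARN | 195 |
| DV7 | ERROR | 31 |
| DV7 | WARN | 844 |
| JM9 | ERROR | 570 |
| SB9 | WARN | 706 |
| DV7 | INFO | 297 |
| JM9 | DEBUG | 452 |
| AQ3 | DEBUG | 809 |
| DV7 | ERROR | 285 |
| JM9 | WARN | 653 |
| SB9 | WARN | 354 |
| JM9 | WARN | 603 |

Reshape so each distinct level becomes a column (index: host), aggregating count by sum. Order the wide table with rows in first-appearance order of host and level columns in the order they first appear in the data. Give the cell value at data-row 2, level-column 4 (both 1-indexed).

With rows in first-appearance order of host, row 2 is host=DV7. level columns in first-appearance order: WARN, DEBUG, INFO, ERROR; column 4 is ERROR.
Long rows with host=DV7, level=ERROR: 374 + 31 + 285 = 690.

690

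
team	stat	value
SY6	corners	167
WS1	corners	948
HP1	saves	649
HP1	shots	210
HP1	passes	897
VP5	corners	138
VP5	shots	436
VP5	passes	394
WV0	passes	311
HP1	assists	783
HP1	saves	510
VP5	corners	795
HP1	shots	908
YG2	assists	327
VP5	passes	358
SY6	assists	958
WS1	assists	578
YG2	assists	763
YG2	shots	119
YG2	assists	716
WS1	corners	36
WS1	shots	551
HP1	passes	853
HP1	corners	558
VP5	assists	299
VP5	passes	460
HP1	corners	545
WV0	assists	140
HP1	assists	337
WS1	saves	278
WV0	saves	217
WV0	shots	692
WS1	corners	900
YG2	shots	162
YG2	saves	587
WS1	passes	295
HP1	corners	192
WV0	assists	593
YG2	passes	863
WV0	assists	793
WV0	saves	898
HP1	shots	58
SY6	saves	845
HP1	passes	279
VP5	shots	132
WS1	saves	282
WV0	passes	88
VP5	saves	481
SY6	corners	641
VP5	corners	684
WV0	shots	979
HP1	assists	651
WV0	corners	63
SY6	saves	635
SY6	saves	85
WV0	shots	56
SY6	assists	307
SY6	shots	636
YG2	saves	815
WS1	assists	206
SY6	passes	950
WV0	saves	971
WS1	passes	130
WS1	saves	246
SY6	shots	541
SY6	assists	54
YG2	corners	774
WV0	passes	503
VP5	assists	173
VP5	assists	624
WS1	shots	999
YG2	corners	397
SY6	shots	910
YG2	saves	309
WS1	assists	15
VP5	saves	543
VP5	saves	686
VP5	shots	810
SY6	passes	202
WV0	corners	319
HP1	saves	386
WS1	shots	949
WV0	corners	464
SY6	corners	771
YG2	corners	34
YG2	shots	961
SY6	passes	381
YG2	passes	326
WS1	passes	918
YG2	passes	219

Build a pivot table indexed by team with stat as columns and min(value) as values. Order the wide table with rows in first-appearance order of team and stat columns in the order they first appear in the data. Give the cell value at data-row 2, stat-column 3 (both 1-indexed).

551

With rows in first-appearance order of team, row 2 is team=WS1. stat columns in first-appearance order: corners, saves, shots, passes, assists; column 3 is shots.
Long rows with team=WS1, stat=shots: min(551, 999, 949) = 551.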